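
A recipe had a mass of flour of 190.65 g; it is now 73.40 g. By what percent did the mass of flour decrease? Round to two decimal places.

Change: 73.40 − 190.65 = -117.25.
Relative to the original: -117.25 ÷ 190.65 ≈ -61.50%.
So the mass of flour decreased by 61.50%.

61.50%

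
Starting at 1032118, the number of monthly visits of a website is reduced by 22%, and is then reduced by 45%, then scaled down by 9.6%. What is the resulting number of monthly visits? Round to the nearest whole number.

400272

Each change multiplies by a factor: 0.78 × 0.55 × 0.904 = 0.387816.
1032118 × 0.387816 = 400271.874288 ≈ 400272.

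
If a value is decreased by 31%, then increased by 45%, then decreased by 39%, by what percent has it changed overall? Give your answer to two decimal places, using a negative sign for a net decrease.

The combined multiplier is 0.69 × 1.45 × 0.61 = 0.610305.
That corresponds to a decrease of 38.97%.

-38.97%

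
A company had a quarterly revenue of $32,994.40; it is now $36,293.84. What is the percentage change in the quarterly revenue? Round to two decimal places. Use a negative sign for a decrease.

Change: $36,293.84 − $32,994.40 = $3,299.44.
Relative to the original: $3,299.44 ÷ $32,994.40 = 10.00%.

10.00%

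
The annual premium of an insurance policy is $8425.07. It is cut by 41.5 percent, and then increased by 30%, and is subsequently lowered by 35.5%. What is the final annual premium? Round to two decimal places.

$4132.69

Each change multiplies by a factor: 0.585 × 1.3 × 0.645 = 0.4905225.
$8425.07 × 0.4905225 = $4132.686399075 ≈ $4132.69.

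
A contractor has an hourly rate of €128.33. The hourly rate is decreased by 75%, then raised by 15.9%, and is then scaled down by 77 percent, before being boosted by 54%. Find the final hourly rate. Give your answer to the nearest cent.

€13.17

Each change multiplies by a factor: 0.25 × 1.159 × 0.23 × 1.54 = 0.10262945.
€128.33 × 0.10262945 = €13.1704373185 ≈ €13.17.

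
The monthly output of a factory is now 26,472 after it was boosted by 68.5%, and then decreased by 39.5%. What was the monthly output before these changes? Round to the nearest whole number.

The overall multiplier applied was 1.685 × 0.605 = 1.019425.
So the original monthly output was 26,472 ÷ 1.019425 ≈ 25,968.

25,968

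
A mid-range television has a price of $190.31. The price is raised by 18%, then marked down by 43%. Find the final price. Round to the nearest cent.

$128.00

Each change multiplies by a factor: 1.18 × 0.57 = 0.6726.
$190.31 × 0.6726 = $128.002506 ≈ $128.00.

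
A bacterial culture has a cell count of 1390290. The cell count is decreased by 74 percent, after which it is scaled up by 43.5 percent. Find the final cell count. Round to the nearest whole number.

Each change multiplies by a factor: 0.26 × 1.435 = 0.3731.
1390290 × 0.3731 = 518717.199 ≈ 518717.

518717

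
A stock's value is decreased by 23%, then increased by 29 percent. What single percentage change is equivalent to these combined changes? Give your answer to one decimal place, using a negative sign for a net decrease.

-0.7%

A 23% decrease multiplies by 0.77.
Then a 29% increase: 0.77 × 1.29 = 0.9933.
Overall factor 0.9933, i.e. -0.7%.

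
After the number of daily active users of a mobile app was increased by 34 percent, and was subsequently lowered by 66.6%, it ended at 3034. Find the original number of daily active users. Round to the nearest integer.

6779

The overall multiplier applied was 1.34 × 0.334 = 0.44756.
So the original number of daily active users was 3034 ÷ 0.44756 ≈ 6779.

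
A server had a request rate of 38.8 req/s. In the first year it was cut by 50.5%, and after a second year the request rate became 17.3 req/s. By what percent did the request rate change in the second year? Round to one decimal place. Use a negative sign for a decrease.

After the first year: 38.8 × 0.495 = 19.206.
Second-year multiplier: 17.3 ÷ 19.206 ≈ 0.90076.
That is a change of -9.9%.

-9.9%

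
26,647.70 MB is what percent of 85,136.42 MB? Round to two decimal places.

26,647.70 MB ÷ 85,136.42 MB ≈ 31.30%.

31.30%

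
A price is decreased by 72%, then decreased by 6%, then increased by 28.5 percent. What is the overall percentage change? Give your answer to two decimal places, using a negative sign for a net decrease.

The combined multiplier is 0.28 × 0.94 × 1.285 = 0.338212.
That corresponds to a decrease of 66.18%.

-66.18%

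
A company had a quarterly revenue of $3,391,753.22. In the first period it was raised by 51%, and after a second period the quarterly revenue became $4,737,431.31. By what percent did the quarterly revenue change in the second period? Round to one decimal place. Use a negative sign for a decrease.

-7.5%

After the first period: $3,391,753.22 × 1.51 = $5121547.3622.
Second-period multiplier: $4,737,431.31 ÷ $5121547.3622 ≈ 0.925.
That is a change of -7.5%.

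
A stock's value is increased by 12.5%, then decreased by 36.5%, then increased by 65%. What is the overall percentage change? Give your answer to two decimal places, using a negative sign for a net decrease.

The combined multiplier is 1.125 × 0.635 × 1.65 = 1.17871875.
That corresponds to an increase of 17.87%.

17.87%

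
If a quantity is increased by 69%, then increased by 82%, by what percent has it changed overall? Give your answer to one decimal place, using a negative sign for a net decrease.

A 69% increase multiplies by 1.69.
Then an 82% increase: 1.69 × 1.82 = 3.0758.
Overall factor 3.0758, i.e. 207.6%.

207.6%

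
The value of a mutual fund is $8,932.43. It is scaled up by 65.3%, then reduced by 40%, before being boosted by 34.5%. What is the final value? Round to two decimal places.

$11,915.60

65.3% increase: $8,932.43 × 1.653 = $14765.30679.
After the 40% decrease: $14765.30679 × 0.6 = $8859.184074.
After the 34.5% increase: $8859.184074 × 1.345 = $11915.60257953 ≈ $11,915.60.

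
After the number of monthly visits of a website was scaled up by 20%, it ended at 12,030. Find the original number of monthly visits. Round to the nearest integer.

10,025

The overall multiplier applied was 1.2.
So the original number of monthly visits was 12,030 ÷ 1.2 = 10,025.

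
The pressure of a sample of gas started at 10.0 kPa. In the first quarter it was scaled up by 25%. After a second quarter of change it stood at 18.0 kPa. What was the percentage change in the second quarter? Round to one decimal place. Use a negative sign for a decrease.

44.0%

After the first quarter: 10.0 × 1.25 = 12.5.
Second-quarter multiplier: 18.0 ÷ 12.5 ≈ 1.44.
That is a change of 44.0%.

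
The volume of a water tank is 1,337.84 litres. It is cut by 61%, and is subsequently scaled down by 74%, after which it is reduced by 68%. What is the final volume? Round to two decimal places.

43.41 litres

Each change multiplies by a factor: 0.39 × 0.26 × 0.32 = 0.032448.
1,337.84 × 0.032448 = 43.41023232 ≈ 43.41.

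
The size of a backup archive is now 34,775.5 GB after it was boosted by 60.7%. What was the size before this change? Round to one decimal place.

21,640.0 GB

The overall multiplier applied was 1.607.
So the original size was 34,775.5 ÷ 1.607 ≈ 21,640.0 GB.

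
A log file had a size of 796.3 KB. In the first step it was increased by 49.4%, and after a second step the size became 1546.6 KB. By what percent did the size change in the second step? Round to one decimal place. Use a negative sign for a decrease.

30.0%

After the first step: 796.3 × 1.494 = 1189.6722.
Second-step multiplier: 1546.6 ÷ 1189.6722 ≈ 1.30002.
That is a change of 30.0%.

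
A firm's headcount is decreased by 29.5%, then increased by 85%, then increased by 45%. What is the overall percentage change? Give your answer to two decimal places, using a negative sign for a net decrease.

A 29.5% decrease multiplies by 0.705.
Then an 85% increase: 0.705 × 1.85 = 1.30425.
Then a 45% increase: 1.30425 × 1.45 = 1.8911625.
Overall factor 1.8911625, i.e. 89.12%.

89.12%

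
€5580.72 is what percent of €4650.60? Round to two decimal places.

€5580.72 ÷ €4650.60 = 120.00%.

120.00%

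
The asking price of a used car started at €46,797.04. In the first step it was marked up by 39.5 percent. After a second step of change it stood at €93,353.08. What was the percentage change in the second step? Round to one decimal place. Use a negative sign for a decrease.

After the first step: €46,797.04 × 1.395 = €65281.8708.
Second-step multiplier: €93,353.08 ÷ €65281.8708 ≈ 1.43.
That is a change of 43.0%.

43.0%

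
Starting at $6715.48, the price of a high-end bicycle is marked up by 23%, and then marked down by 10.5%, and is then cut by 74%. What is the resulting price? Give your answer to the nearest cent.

Each change multiplies by a factor: 1.23 × 0.895 × 0.26 = 0.286221.
$6715.48 × 0.286221 = $1922.11140108 ≈ $1922.11.

$1922.11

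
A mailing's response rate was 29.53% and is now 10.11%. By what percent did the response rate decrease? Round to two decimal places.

The change is 10.11 − 29.53 = -19.42 percentage points.
Relative to the original 29.53%, that is -19.42 ÷ 29.53 ≈ -65.76%.
So the response rate fell by 65.76%.

65.76%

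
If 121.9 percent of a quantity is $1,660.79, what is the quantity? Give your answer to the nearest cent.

$1,362.42

$1,660.79 ÷ 1.219 ≈ $1,362.42.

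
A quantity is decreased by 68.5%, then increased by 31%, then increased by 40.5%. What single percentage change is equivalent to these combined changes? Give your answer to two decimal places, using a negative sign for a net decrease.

A 68.5% decrease multiplies by 0.315.
Then a 31% increase: 0.315 × 1.31 = 0.41265.
Then a 40.5% increase: 0.41265 × 1.405 = 0.57977325.
Overall factor 0.57977325, i.e. -42.02%.

-42.02%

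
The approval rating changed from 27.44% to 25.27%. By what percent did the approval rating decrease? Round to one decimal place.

7.9%

The change is 25.27 − 27.44 = -2.17 percentage points.
Relative to the original 27.44%, that is -2.17 ÷ 27.44 ≈ -7.9%.
So the approval rating fell by 7.9%.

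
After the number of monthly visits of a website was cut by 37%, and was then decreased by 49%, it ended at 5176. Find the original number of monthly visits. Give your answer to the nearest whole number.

The overall multiplier applied was 0.63 × 0.51 = 0.3213.
So the original number of monthly visits was 5176 ÷ 0.3213 ≈ 16110.

16110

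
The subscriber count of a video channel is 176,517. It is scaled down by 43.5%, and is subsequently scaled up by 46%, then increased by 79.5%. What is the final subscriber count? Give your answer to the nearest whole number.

261,368

43.5% decrease: 176,517 × 0.565 = 99732.105.
After the 46% increase: 99732.105 × 1.46 = 145608.8733.
Apply the 79.5% increase: 145608.8733 × 1.795 = 261367.9275735 ≈ 261,368.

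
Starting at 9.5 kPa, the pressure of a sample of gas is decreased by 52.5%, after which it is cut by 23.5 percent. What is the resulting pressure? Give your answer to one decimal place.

3.5 kPa

Apply the 52.5% decrease: 9.5 × 0.475 = 4.5125.
23.5% decrease: 4.5125 × 0.765 = 3.4520625 ≈ 3.5.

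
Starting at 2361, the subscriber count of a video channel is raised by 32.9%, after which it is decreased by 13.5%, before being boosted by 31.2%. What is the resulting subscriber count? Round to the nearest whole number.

32.9% increase: 2361 × 1.329 = 3137.769.
After the 13.5% decrease: 3137.769 × 0.865 = 2714.170185.
31.2% increase: 2714.170185 × 1.312 = 3560.99128272 ≈ 3561.

3561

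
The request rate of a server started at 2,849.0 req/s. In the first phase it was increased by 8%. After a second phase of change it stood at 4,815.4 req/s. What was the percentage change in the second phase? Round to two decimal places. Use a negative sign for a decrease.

56.50%

After the first phase: 2,849.0 × 1.08 = 3076.92.
Second-phase multiplier: 4,815.4 ÷ 3076.92 ≈ 1.565007.
That is a change of 56.50%.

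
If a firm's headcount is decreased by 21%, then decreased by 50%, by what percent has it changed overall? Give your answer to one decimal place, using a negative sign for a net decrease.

-60.5%

The combined multiplier is 0.79 × 0.5 = 0.395.
That corresponds to a decrease of 60.5%.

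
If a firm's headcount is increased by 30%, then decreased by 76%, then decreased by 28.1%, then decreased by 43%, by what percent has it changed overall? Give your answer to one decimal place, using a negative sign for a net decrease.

The combined multiplier is 1.3 × 0.24 × 0.719 × 0.57 = 0.12786696.
That corresponds to a decrease of 87.2%.

-87.2%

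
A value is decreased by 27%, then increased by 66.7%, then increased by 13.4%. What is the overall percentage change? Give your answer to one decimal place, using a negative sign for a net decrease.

The combined multiplier is 0.73 × 1.667 × 1.134 = 1.37997594.
That corresponds to an increase of 38.0%.

38.0%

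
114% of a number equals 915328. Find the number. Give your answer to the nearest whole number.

915328 ÷ 1.14 ≈ 802919.

802919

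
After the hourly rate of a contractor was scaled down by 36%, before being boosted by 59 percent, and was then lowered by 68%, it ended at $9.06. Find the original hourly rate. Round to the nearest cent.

$27.82

Undoing the 68% decrease: $9.06 ÷ 0.32 = $28.3125.
Undoing the 59% increase: $28.3125 ÷ 1.59 ≈ $17.806604.
Undoing the 36% decrease: $17.806604 ÷ 0.64 ≈ $27.82.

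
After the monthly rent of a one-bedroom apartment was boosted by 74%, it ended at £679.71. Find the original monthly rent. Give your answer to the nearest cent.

The overall multiplier applied was 1.74.
So the original monthly rent was £679.71 ÷ 1.74 ≈ £390.64.

£390.64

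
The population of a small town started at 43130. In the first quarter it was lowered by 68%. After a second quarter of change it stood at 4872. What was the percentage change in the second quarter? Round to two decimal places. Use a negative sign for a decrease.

-64.70%

After the first quarter: 43130 × 0.32 = 13801.6.
Second-quarter multiplier: 4872 ÷ 13801.6 ≈ 0.353003.
That is a change of -64.70%.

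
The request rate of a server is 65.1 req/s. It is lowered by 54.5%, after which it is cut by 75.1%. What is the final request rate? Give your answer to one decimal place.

7.4 req/s

Each change multiplies by a factor: 0.455 × 0.249 = 0.113295.
65.1 × 0.113295 = 7.3755045 ≈ 7.4.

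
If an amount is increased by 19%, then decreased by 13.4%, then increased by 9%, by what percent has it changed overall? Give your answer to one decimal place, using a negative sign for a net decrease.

A 19% increase multiplies by 1.19.
Then a 13.4% decrease: 1.19 × 0.866 = 1.03054.
Then a 9% increase: 1.03054 × 1.09 = 1.1232886.
Overall factor 1.1232886, i.e. 12.3%.

12.3%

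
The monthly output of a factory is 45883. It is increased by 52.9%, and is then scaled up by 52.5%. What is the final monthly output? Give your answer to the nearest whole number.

Each change multiplies by a factor: 1.529 × 1.525 = 2.331725.
45883 × 2.331725 = 106986.538175 ≈ 106987.

106987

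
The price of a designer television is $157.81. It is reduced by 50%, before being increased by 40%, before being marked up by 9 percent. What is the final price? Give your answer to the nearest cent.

After the 50% decrease: $157.81 × 0.5 = $78.905.
After the 40% increase: $78.905 × 1.4 = $110.467.
9% increase: $110.467 × 1.09 = $120.40903 ≈ $120.41.

$120.41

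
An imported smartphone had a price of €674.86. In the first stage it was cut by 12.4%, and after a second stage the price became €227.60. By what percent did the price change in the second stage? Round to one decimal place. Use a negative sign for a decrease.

-61.5%

After the first stage: €674.86 × 0.876 = €591.17736.
Second-stage multiplier: €227.60 ÷ €591.17736 ≈ 0.38499.
That is a change of -61.5%.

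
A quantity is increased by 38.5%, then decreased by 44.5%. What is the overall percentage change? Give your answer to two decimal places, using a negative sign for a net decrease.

A 38.5% increase multiplies by 1.385.
Then a 44.5% decrease: 1.385 × 0.555 = 0.768675.
Overall factor 0.768675, i.e. -23.13%.

-23.13%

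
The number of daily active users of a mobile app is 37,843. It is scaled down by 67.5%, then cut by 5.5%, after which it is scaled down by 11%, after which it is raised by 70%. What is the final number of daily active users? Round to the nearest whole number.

Each change multiplies by a factor: 0.325 × 0.945 × 0.89 × 1.7 = 0.464680125.
37,843 × 0.464680125 = 17584.889970375 ≈ 17,585.

17,585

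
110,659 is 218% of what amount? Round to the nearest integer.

50,761

110,659 ÷ 2.18 ≈ 50,761.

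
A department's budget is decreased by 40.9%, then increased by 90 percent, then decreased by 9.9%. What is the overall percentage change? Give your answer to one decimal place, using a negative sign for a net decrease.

The combined multiplier is 0.591 × 1.9 × 0.901 = 1.0117329.
That corresponds to an increase of 1.2%.

1.2%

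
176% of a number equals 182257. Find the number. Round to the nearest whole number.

103555

182257 ÷ 1.76 ≈ 103555.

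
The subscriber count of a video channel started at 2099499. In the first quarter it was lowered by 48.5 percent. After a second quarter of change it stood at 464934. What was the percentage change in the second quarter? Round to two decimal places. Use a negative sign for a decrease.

-57.00%

After the first quarter: 2099499 × 0.515 = 1081241.985.
Second-quarter multiplier: 464934 ÷ 1081241.985 ≈ 0.43.
That is a change of -57.00%.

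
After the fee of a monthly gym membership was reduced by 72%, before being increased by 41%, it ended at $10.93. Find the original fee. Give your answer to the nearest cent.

$27.68

Undoing the 41% increase: $10.93 ÷ 1.41 ≈ $7.751773.
Undoing the 72% decrease: $7.751773 ÷ 0.28 ≈ $27.68.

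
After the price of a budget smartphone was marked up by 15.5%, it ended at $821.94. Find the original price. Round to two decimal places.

The overall multiplier applied was 1.155.
So the original price was $821.94 ÷ 1.155 ≈ $711.64.

$711.64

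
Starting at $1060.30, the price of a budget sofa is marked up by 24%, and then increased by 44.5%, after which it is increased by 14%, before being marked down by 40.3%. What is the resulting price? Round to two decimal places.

Each change multiplies by a factor: 1.24 × 1.445 × 1.14 × 0.597 = 1.219463244.
$1060.30 × 1.219463244 = $1292.9968776132 ≈ $1293.00.

$1293.00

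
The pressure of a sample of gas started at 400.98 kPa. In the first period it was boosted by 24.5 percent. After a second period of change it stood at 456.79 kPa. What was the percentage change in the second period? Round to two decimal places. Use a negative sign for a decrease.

After the first period: 400.98 × 1.245 = 499.2201.
Second-period multiplier: 456.79 ÷ 499.2201 ≈ 0.915007.
That is a change of -8.50%.

-8.50%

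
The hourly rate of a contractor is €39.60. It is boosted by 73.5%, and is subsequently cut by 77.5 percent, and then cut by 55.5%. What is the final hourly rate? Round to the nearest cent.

Apply the 73.5% increase: €39.60 × 1.735 = €68.706.
Apply the 77.5% decrease: €68.706 × 0.225 = €15.45885.
Apply the 55.5% decrease: €15.45885 × 0.445 = €6.87918825 ≈ €6.88.

€6.88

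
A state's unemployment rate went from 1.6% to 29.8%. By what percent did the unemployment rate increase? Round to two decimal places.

The change is 29.8 − 1.6 = 28.2 percentage points.
Relative to the original 1.6%, that is 28.2 ÷ 1.6 = 1762.50%.
So the unemployment rate rose by 1762.50%.

1762.50%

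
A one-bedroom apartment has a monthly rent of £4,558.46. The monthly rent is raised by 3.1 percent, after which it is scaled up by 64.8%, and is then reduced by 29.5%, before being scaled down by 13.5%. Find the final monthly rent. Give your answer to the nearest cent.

Each change multiplies by a factor: 1.031 × 1.648 × 0.705 × 0.865 = 1.0361463396.
£4,558.46 × 1.0361463396 = £4723.231643213016 ≈ £4,723.23.

£4,723.23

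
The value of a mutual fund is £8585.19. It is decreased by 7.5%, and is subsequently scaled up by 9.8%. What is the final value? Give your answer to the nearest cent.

£8719.55

After the 7.5% decrease: £8585.19 × 0.925 = £7941.30075.
9.8% increase: £7941.30075 × 1.098 = £8719.5482235 ≈ £8719.55.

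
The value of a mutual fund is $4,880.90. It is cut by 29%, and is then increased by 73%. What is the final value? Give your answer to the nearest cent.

Each change multiplies by a factor: 0.71 × 1.73 = 1.2283.
$4,880.90 × 1.2283 = $5995.20947 ≈ $5,995.21.

$5,995.21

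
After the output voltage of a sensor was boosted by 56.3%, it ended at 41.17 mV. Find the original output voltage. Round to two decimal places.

26.34 mV

The overall multiplier applied was 1.563.
So the original output voltage was 41.17 ÷ 1.563 ≈ 26.34 mV.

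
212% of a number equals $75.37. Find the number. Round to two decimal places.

$75.37 ÷ 2.12 ≈ $35.55.

$35.55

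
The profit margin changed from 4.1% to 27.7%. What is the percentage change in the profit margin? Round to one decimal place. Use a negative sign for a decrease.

575.6%

The change is 27.7 − 4.1 = 23.6 percentage points.
Relative to the original 4.1%, that is 23.6 ÷ 4.1 ≈ 575.6%.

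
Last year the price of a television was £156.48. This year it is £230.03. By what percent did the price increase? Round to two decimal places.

Change: £230.03 − £156.48 = £73.55.
Relative to the original: £73.55 ÷ £156.48 ≈ 47.00%.
So the price increased by 47.00%.

47.00%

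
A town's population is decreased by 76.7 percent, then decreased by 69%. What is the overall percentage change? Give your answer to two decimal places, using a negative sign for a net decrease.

A 76.7% decrease multiplies by 0.233.
Then a 69% decrease: 0.233 × 0.31 = 0.07223.
Overall factor 0.07223, i.e. -92.78%.

-92.78%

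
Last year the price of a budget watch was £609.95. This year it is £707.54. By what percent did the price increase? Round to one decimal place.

Change: £707.54 − £609.95 = £97.59.
Relative to the original: £97.59 ÷ £609.95 ≈ 16.0%.
So the price increased by 16.0%.

16.0%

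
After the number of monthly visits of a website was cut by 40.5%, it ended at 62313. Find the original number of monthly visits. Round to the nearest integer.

104728

The overall multiplier applied was 0.595.
So the original number of monthly visits was 62313 ÷ 0.595 ≈ 104728.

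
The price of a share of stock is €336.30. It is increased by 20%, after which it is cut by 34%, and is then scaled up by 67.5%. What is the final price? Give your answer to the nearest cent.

€446.14

After the 20% increase: €336.30 × 1.2 = €403.56.
After the 34% decrease: €403.56 × 0.66 = €266.3496.
After the 67.5% increase: €266.3496 × 1.675 = €446.13558 ≈ €446.14.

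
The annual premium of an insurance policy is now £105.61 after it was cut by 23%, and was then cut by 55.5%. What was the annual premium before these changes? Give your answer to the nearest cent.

Undoing the 55.5% decrease: £105.61 ÷ 0.445 ≈ £237.325843.
Undoing the 23% decrease: £237.325843 ÷ 0.77 ≈ £308.22.

£308.22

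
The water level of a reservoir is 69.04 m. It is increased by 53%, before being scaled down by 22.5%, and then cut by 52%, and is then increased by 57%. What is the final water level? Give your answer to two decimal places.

61.69 m

Apply the 53% increase: 69.04 × 1.53 = 105.6312.
22.5% decrease: 105.6312 × 0.775 = 81.86418.
Apply the 52% decrease: 81.86418 × 0.48 = 39.2948064.
After the 57% increase: 39.2948064 × 1.57 = 61.692846048 ≈ 61.69.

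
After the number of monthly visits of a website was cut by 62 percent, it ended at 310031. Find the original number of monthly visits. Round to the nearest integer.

815871

The overall multiplier applied was 0.38.
So the original number of monthly visits was 310031 ÷ 0.38 ≈ 815871.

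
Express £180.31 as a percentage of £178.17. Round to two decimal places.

101.20%

£180.31 ÷ £178.17 ≈ 101.20%.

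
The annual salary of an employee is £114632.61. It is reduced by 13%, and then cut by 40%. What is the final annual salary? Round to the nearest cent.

After the 13% decrease: £114632.61 × 0.87 = £99730.3707.
After the 40% decrease: £99730.3707 × 0.6 = £59838.22242 ≈ £59838.22.

£59838.22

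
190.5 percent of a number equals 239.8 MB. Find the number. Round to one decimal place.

239.8 MB ÷ 1.905 ≈ 125.9 MB.

125.9 MB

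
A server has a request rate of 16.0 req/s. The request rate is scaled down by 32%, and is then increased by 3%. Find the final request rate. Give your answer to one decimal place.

After the 32% decrease: 16.0 × 0.68 = 10.88.
3% increase: 10.88 × 1.03 = 11.2064 ≈ 11.2.

11.2 req/s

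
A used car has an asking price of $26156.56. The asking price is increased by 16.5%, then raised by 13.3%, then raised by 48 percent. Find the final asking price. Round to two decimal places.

After the 16.5% increase: $26156.56 × 1.165 = $30472.3924.
Apply the 13.3% increase: $30472.3924 × 1.133 = $34525.2205892.
48% increase: $34525.2205892 × 1.48 = $51097.326472016 ≈ $51097.33.

$51097.33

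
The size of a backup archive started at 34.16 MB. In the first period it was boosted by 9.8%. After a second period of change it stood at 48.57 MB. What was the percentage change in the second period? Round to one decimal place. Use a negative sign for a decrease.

29.5%

After the first period: 34.16 × 1.098 = 37.50768.
Second-period multiplier: 48.57 ÷ 37.50768 ≈ 1.29493.
That is a change of 29.5%.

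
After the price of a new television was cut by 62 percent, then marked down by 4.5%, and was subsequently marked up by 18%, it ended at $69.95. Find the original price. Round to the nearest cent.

$163.35

Undoing the 18% increase: $69.95 ÷ 1.18 ≈ $59.279661.
Undoing the 4.5% decrease: $59.279661 ÷ 0.955 ≈ $62.072943.
Undoing the 62% decrease: $62.072943 ÷ 0.38 ≈ $163.35.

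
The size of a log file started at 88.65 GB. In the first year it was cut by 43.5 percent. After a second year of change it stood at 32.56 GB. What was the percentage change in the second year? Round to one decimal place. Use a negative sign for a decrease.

-35.0%

After the first year: 88.65 × 0.565 = 50.08725.
Second-year multiplier: 32.56 ÷ 50.08725 ≈ 0.65007.
That is a change of -35.0%.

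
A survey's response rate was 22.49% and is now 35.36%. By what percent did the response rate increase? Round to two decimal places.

The change is 35.36 − 22.49 = 12.87 percentage points.
Relative to the original 22.49%, that is 12.87 ÷ 22.49 ≈ 57.23%.
So the response rate rose by 57.23%.

57.23%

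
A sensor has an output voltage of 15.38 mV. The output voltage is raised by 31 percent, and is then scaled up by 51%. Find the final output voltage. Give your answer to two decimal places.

30.42 mV

After the 31% increase: 15.38 × 1.31 = 20.1478.
Apply the 51% increase: 20.1478 × 1.51 = 30.423178 ≈ 30.42.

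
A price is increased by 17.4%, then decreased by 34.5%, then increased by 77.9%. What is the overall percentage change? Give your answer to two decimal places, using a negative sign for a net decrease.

A 17.4% increase multiplies by 1.174.
Then a 34.5% decrease: 1.174 × 0.655 = 0.76897.
Then a 77.9% increase: 0.76897 × 1.779 = 1.36799763.
Overall factor 1.36799763, i.e. 36.80%.

36.80%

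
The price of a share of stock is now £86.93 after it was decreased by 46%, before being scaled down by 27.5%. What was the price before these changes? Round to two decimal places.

Undoing the 27.5% decrease: £86.93 ÷ 0.725 ≈ £119.903448.
Undoing the 46% decrease: £119.903448 ÷ 0.54 ≈ £222.04.

£222.04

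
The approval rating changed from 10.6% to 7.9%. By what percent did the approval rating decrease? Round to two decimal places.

The change is 7.9 − 10.6 = -2.7 percentage points.
Relative to the original 10.6%, that is -2.7 ÷ 10.6 ≈ -25.47%.
So the approval rating fell by 25.47%.

25.47%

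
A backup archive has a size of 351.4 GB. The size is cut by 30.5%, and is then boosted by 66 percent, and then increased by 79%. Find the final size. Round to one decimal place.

30.5% decrease: 351.4 × 0.695 = 244.223.
66% increase: 244.223 × 1.66 = 405.41018.
79% increase: 405.41018 × 1.79 = 725.6842222 ≈ 725.7.

725.7 GB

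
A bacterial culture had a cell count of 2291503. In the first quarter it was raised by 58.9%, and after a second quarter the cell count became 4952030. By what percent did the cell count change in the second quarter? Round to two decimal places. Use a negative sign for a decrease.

After the first quarter: 2291503 × 1.589 = 3641198.267.
Second-quarter multiplier: 4952030 ÷ 3641198.267 ≈ 1.36.
That is a change of 36.00%.

36.00%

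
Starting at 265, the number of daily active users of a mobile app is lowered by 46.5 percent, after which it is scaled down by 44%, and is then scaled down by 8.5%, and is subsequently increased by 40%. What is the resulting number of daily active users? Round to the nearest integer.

102

Each change multiplies by a factor: 0.535 × 0.56 × 0.915 × 1.4 = 0.3837876.
265 × 0.3837876 = 101.703714 ≈ 102.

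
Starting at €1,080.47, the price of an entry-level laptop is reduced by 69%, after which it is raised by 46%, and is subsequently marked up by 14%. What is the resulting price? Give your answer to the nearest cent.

€557.48

69% decrease: €1,080.47 × 0.31 = €334.9457.
Apply the 46% increase: €334.9457 × 1.46 = €489.020722.
14% increase: €489.020722 × 1.14 = €557.48362308 ≈ €557.48.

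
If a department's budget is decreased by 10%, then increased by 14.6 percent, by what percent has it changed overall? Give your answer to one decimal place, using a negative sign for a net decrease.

The combined multiplier is 0.9 × 1.146 = 1.0314.
That corresponds to an increase of 3.1%.

3.1%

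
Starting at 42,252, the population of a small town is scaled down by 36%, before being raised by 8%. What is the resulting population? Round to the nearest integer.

29,205

Each change multiplies by a factor: 0.64 × 1.08 = 0.6912.
42,252 × 0.6912 = 29204.5824 ≈ 29,205.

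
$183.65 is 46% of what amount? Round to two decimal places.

$183.65 ÷ 0.46 ≈ $399.24.

$399.24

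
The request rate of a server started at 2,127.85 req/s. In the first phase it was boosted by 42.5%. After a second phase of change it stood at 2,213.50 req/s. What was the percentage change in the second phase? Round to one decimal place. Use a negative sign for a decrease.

After the first phase: 2,127.85 × 1.425 = 3032.18625.
Second-phase multiplier: 2,213.50 ÷ 3032.18625 ≈ 0.73.
That is a change of -27.0%.

-27.0%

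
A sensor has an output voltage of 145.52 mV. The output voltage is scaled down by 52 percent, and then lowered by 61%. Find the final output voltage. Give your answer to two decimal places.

27.24 mV

Apply the 52% decrease: 145.52 × 0.48 = 69.8496.
Apply the 61% decrease: 69.8496 × 0.39 = 27.241344 ≈ 27.24.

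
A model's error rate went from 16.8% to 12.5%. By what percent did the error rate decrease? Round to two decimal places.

25.60%

The change is 12.5 − 16.8 = -4.3 percentage points.
Relative to the original 16.8%, that is -4.3 ÷ 16.8 ≈ -25.60%.
So the error rate fell by 25.60%.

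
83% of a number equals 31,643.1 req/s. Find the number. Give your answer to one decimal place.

38,124.2 req/s

31,643.1 req/s ÷ 0.83 ≈ 38,124.2 req/s.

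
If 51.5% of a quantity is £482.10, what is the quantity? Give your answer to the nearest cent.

£482.10 ÷ 0.515 ≈ £936.12.

£936.12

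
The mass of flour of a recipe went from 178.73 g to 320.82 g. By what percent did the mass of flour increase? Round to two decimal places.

79.50%

Change: 320.82 − 178.73 = 142.09.
Relative to the original: 142.09 ÷ 178.73 ≈ 79.50%.
So the mass of flour increased by 79.50%.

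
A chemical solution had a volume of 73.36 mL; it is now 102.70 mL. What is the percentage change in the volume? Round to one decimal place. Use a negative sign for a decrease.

40.0%

Change: 102.70 − 73.36 = 29.34.
Relative to the original: 29.34 ÷ 73.36 ≈ 40.0%.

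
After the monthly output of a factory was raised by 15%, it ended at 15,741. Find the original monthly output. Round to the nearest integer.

13,688

The overall multiplier applied was 1.15.
So the original monthly output was 15,741 ÷ 1.15 ≈ 13,688.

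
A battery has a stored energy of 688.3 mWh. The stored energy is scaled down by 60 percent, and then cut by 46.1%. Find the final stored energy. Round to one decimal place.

Each change multiplies by a factor: 0.4 × 0.539 = 0.2156.
688.3 × 0.2156 = 148.39748 ≈ 148.4.

148.4 mWh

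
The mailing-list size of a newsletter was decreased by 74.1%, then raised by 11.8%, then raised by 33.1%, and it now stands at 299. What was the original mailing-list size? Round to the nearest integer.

Undoing the 33.1% increase: 299 ÷ 1.331 ≈ 224.643125.
Undoing the 11.8% increase: 224.643125 ÷ 1.118 ≈ 200.933028.
Undoing the 74.1% decrease: 200.933028 ÷ 0.259 ≈ 776.

776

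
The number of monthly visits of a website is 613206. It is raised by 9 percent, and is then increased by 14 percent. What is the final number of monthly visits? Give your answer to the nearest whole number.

761970

Each change multiplies by a factor: 1.09 × 1.14 = 1.2426.
613206 × 1.2426 = 761969.7756 ≈ 761970.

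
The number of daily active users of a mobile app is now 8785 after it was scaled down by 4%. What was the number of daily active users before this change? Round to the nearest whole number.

The overall multiplier applied was 0.96.
So the original number of daily active users was 8785 ÷ 0.96 ≈ 9151.

9151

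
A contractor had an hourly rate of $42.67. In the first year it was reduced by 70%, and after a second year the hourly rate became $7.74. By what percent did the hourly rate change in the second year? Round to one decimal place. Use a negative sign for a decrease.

After the first year: $42.67 × 0.3 = $12.801.
Second-year multiplier: $7.74 ÷ $12.801 ≈ 0.60464.
That is a change of -39.5%.

-39.5%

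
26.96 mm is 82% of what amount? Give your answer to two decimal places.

26.96 mm ÷ 0.82 ≈ 32.88 mm.

32.88 mm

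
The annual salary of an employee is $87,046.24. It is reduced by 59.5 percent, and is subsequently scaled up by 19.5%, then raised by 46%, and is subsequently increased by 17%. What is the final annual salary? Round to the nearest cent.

$71,963.40

After the 59.5% decrease: $87,046.24 × 0.405 = $35253.7272.
19.5% increase: $35253.7272 × 1.195 = $42128.204004.
After the 46% increase: $42128.204004 × 1.46 = $61507.17784584.
Apply the 17% increase: $61507.17784584 × 1.17 = $71963.3980796328 ≈ $71,963.40.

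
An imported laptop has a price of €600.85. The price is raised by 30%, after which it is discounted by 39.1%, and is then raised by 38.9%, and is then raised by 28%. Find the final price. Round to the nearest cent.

Apply the 30% increase: €600.85 × 1.3 = €781.105.
39.1% decrease: €781.105 × 0.609 = €475.692945.
Apply the 38.9% increase: €475.692945 × 1.389 = €660.737500605.
After the 28% increase: €660.737500605 × 1.28 = €845.7440007744 ≈ €845.74.

€845.74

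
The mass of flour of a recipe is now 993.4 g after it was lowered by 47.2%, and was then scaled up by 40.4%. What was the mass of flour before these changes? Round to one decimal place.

1,340.1 g

The overall multiplier applied was 0.528 × 1.404 = 0.741312.
So the original mass of flour was 993.4 ÷ 0.741312 ≈ 1,340.1 g.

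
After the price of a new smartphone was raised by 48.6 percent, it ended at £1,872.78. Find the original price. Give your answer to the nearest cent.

£1,260.28

The overall multiplier applied was 1.486.
So the original price was £1,872.78 ÷ 1.486 ≈ £1,260.28.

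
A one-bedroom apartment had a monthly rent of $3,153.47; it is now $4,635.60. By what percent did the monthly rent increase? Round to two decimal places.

Change: $4,635.60 − $3,153.47 = $1,482.13.
Relative to the original: $1,482.13 ÷ $3,153.47 ≈ 47.00%.
So the monthly rent increased by 47.00%.

47.00%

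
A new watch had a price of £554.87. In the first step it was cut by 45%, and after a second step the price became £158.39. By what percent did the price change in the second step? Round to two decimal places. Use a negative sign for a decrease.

After the first step: £554.87 × 0.55 = £305.1785.
Second-step multiplier: £158.39 ÷ £305.1785 ≈ 0.519008.
That is a change of -48.10%.

-48.10%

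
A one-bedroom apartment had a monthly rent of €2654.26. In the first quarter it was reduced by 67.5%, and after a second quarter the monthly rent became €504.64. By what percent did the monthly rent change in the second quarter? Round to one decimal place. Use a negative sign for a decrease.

After the first quarter: €2654.26 × 0.325 = €862.6345.
Second-quarter multiplier: €504.64 ÷ €862.6345 ≈ 0.585.
That is a change of -41.5%.

-41.5%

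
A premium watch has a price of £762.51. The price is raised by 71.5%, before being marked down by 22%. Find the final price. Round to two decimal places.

£1020.01

71.5% increase: £762.51 × 1.715 = £1307.70465.
After the 22% decrease: £1307.70465 × 0.78 = £1020.009627 ≈ £1020.01.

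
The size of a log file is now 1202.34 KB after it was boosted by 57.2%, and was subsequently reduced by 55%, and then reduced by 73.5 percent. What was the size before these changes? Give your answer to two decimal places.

Undoing the 73.5% decrease: 1202.34 ÷ 0.265 ≈ 4537.132075.
Undoing the 55% decrease: 4537.132075 ÷ 0.45 ≈ 10082.515722.
Undoing the 57.2% increase: 10082.515722 ÷ 1.572 ≈ 6413.81 KB.

6413.81 KB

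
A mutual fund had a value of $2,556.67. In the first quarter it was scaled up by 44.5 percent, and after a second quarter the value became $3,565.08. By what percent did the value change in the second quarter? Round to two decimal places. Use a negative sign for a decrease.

-3.50%

After the first quarter: $2,556.67 × 1.445 = $3694.38815.
Second-quarter multiplier: $3,565.08 ÷ $3694.38815 ≈ 0.964999.
That is a change of -3.50%.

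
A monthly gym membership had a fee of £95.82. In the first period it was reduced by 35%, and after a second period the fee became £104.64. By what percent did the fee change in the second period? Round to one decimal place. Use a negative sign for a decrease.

After the first period: £95.82 × 0.65 = £62.283.
Second-period multiplier: £104.64 ÷ £62.283 ≈ 1.68007.
That is a change of 68.0%.

68.0%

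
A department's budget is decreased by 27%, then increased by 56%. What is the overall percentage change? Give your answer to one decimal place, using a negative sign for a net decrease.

A 27% decrease multiplies by 0.73.
Then a 56% increase: 0.73 × 1.56 = 1.1388.
Overall factor 1.1388, i.e. 13.9%.

13.9%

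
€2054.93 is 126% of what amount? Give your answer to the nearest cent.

€2054.93 ÷ 1.26 ≈ €1630.90.

€1630.90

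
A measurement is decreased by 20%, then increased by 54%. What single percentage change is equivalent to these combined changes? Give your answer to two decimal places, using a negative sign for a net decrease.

The combined multiplier is 0.8 × 1.54 = 1.232.
That corresponds to an increase of 23.20%.

23.20%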